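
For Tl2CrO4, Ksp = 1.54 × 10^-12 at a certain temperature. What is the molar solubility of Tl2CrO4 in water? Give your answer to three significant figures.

s = 7.27 × 10^-5 M

Tl2CrO4(s) <=> 2 Tl^+(aq) + CrO4^2-(aq)
Ksp = [Tl^+]^2[CrO4^2-]
Let s = molar solubility. Then [Tl^+] = 2s and [CrO4^2-] = s.
So Ksp = (2s)^2 × s = 4s^3
s^3 = 1.54 × 10^-12 / 4, so s = 7.27 x 10^-5 M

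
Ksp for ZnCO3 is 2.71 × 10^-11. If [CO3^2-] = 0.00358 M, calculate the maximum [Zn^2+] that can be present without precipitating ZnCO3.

ZnCO3(s) ⇌ Zn^2+(aq) + CO3^2-(aq)
Ksp = [Zn^2+][CO3^2-]
Precipitation begins when Q = Ksp. With [CO3^2-] = 0.00358 M:
2.71 × 10^-11 = (0.00358) × [Zn^2+]
[Zn^2+] = (2.71 × 10^-11 / 3.58 × 10^-3) = 7.57 × 10^-9 M

7.57e-9 M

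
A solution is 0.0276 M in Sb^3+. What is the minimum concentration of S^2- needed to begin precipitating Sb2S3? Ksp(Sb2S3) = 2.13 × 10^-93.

[S^2-] = 1.41 x 10^-30 M

Sb2S3(s) ⇌ 2 Sb^3+ + 3 S^2-
Ksp = [Sb^3+]^2[S^2-]^3
Precipitation begins when Q = Ksp. With [Sb^3+] = 0.0276 M:
2.13 × 10^-93 = (0.0276)^2 × [S^2-]^3
[S^2-] = (2.13 × 10^-93 / 7.618 × 10^-4)^(1/3) = 1.41 × 10^-30 M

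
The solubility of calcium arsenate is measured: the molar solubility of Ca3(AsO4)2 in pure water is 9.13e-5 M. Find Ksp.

Ksp ≈ 6.85e-19

Ca3(AsO4)2(s) ⇌ 3 Ca^2+ + 2 AsO4^3-
Let s = molar solubility. Then [Ca^2+] = 3s and [AsO4^3-] = 2s.
Ksp = [Ca^2+]^3[AsO4^3-]^2
Substituting: Ksp = (3s)^3(2s)^2 = 108s^5
With s = 9.13 × 10^-5: Ksp = 6.85 × 10^-19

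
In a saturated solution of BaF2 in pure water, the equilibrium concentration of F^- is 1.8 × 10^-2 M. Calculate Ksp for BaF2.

BaF2(s) ⇌ Ba^2+ + 2 F^-
Stoichiometry gives [Ba^2+] = (1/2)[F^-] = 9.00 × 10^-3 M.
Ksp = [Ba^2+][F^-]^2
Ksp = 9.00 x 10^-3 × (1.8 × 10^-2)^2 = 2.9 x 10^-6

Ksp = 2.9 × 10^-6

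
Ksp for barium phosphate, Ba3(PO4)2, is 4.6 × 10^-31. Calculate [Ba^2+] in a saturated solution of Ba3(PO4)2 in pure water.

Ba3(PO4)2(s) ⇌ 3 Ba^2+(aq) + 2 PO4^3-(aq)
Ksp = [Ba^2+]^3[PO4^3-]^2
Let s = molar solubility. Then [Ba^2+] = 3s and [PO4^3-] = 2s.
Substituting: Ksp = (3s)^3(2s)^2 = 108s^5
s = (4.6 × 10^-31 / 108)^(1/5) = 3.36 × 10^-7 M
[Ba^2+] = 3s = 1.0 x 10^-6 M

1.0e-6 M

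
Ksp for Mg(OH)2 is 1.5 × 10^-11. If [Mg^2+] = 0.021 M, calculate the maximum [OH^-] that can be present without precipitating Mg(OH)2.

[OH^-] = 2.7e-5 M

Mg(OH)2(s) <=> Mg^2+ + 2 OH^-
Ksp = [Mg^2+][OH^-]^2
Precipitation begins when Q = Ksp. With [Mg^2+] = 0.021 M:
1.5 × 10^-11 = (0.021) × [OH^-]^2
[OH^-] = (1.5 × 10^-11 / 2.1 × 10^-2)^(1/2) = 2.7 × 10^-5 M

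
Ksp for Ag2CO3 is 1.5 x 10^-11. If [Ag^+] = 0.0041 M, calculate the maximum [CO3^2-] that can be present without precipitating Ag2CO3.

8.9e-7 M

Ag2CO3(s) ⇌ 2 Ag^+ + CO3^2-
Ksp = [Ag^+]^2[CO3^2-]
Precipitation begins when Q = Ksp. With [Ag^+] = 0.0041 M:
1.5 x 10^-11 = (0.0041)^2 × [CO3^2-]
[CO3^2-] = (1.5 x 10^-11 / 1.68 × 10^-5) = 8.9 × 10^-7 M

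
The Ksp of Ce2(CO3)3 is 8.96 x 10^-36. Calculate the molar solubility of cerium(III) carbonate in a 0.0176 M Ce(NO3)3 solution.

Ce2(CO3)3(s) <=> 2 Ce^3+(aq) + 3 CO3^2-(aq)
Ksp = [Ce^3+]^2[CO3^2-]^3
Let s = moles of Ce2(CO3)3 that dissolve per litre. [Ce^3+] = 0.0176 + 2s ≈ 0.0176, [CO3^2-] = 3s (since Ce^3+ from Ce(NO3)3 dominates).
Ksp ≈ (0.0176)^2 × (3s)^3
s = 1.02 × 10^-11 M
Check: 2s = 2.0 x 10^-11 ≪ 0.0176, so the approximation is valid.

s ≈ 1.02 x 10^-11 M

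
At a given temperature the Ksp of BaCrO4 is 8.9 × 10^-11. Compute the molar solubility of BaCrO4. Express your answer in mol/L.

9.4 × 10^-6 M

BaCrO4(s) ⇌ Ba^2+(aq) + CrO4^2-(aq)
Ksp = [Ba^2+][CrO4^2-]
If s mol/L of BaCrO4 dissolves, [Ba^2+] = s and [CrO4^2-] = s.
Ksp = s × s = s^2
s = √(8.9 × 10^-11) = 9.4 x 10^-6 M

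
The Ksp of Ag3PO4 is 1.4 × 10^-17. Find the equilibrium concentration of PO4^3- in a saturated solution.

Ag3PO4(s) ⇌ 3 Ag^+ + PO4^3-
Ksp = [Ag^+]^3[PO4^3-]
For each mole of Ag3PO4 that dissolves: [Ag^+] = 3s, [PO4^3-] = s.
Ksp = (3s)^3s = 27s^4
Solving, s = (1.4 × 10^-17/27)^(1/4) = 2.68 × 10^-5 M
[PO4^3-] = s = 2.7 × 10^-5 M

2.7 × 10^-5 M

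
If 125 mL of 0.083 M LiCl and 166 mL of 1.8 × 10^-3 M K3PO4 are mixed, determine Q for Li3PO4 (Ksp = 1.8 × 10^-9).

Total volume = 125 + 166 = 291 mL.
[Li^+] = 8.3 × 10^-2 × (125/291) = 3.57 x 10^-2 M
[PO4^3-] = 1.8 × 10^-3 × (166/291) = 1.03 x 10^-3 M
Li3PO4(s) ⇌ 3 Li^+(aq) + PO4^3-(aq), so Q = [Li^+]^3[PO4^3-]
Q = (3.57 × 10^-2)^3(1.03 × 10^-3) = 4.7 × 10^-8
Q > Ksp, so Li3PO4 will precipitate.

Q ≈ 4.7 x 10^-8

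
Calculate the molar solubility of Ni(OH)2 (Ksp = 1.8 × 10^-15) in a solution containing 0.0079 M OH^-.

s ≈ 2.9 x 10^-11 M

Ni(OH)2(s) <=> Ni^2+ + 2 OH^-
Ksp = [Ni^2+][OH^-]^2
If s mol/L dissolves here, [Ni^2+] = s, [OH^-] = 0.0079 + 2s ≈ 0.0079 (since the OH^- already present dominates).
Ksp ≈ s × (0.0079)^2
s = 2.9 × 10^-11 M
Check: 2s = 5.8 × 10^-11 ≪ 0.0079, so the approximation is valid.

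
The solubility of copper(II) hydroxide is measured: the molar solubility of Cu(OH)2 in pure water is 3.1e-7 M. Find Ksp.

1.2 × 10^-19

Cu(OH)2(s) ⇌ Cu^2+ + 2 OH^-
With molar solubility s: [Cu^2+] = s, [OH^-] = 2s.
Ksp = [Cu^2+][OH^-]^2
Substituting: Ksp = s(2s)^2 = 4s^3
With s = 3.1 × 10^-7: Ksp = 1.2 × 10^-19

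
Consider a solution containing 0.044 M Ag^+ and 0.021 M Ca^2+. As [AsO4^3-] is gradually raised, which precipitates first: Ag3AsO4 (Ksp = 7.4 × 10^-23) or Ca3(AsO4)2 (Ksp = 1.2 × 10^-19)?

Ag3AsO4

Each salt begins to precipitate when Q = Ksp, i.e. when [AsO4^3-] reaches its threshold.
For Ag3AsO4: 7.4 × 10^-23 = (0.044)^3 × [AsO4^3-]  ⇒  [AsO4^3-] = 8.7 × 10^-19 M.
For Ca3(AsO4)2: 1.2 × 10^-19 = (0.021)^3 × [AsO4^3-]^2  ⇒  [AsO4^3-] = 1.1 × 10^-7 M.
The salt with the lower threshold [AsO4^3-] precipitates first: Ag3AsO4.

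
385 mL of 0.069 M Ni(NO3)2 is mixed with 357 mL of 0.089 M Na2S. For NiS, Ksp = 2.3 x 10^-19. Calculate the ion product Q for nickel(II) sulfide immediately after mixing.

Total volume = 385 + 357 = 742 mL.
[Ni^2+] = 6.9 × 10^-2 × (385/742) = 3.58 × 10^-2 M
[S^2-] = 8.9 x 10^-2 × (357/742) = 4.28 x 10^-2 M
NiS(s) <=> Ni^2+(aq) + S^2-(aq), so Q = [Ni^2+][S^2-]
Q = (3.58 × 10^-2)(4.28 x 10^-2) = 1.5 × 10^-3
Q > Ksp, so NiS will precipitate.

Q ≈ 1.5 × 10^-3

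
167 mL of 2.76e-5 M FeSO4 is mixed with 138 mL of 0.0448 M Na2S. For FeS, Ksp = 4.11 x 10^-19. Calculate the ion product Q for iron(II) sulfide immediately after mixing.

3.06 x 10^-7

Total volume = 167 + 138 = 305 mL.
[Fe^2+] = 2.76 x 10^-5 × (167/305) = 1.511 × 10^-5 M
[S^2-] = 4.48 x 10^-2 × (138/305) = 2.027 x 10^-2 M
FeS(s) <=> Fe^2+ + S^2-, so Q = [Fe^2+][S^2-]
Q = (1.511 x 10^-5)(2.027 × 10^-2) = 3.06 x 10^-7
Q > Ksp, so FeS will precipitate.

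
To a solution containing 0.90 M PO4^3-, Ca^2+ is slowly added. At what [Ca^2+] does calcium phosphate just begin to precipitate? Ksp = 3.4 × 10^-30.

Ca3(PO4)2(s) ⇌ 3 Ca^2+ + 2 PO4^3-
Ksp = [Ca^2+]^3[PO4^3-]^2
Precipitation begins when Q = Ksp. With [PO4^3-] = 0.90 M:
3.4 × 10^-30 = (0.90)^2 × [Ca^2+]^3
[Ca^2+] = (3.4 × 10^-30 / 8.10 x 10^-1)^(1/3) = 1.6 × 10^-10 M

[Ca^2+] = 1.6e-10 M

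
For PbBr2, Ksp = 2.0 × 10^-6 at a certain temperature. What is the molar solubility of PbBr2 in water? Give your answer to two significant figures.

PbBr2(s) <=> Pb^2+ + 2 Br^-
Ksp = [Pb^2+][Br^-]^2
For each mole of PbBr2 that dissolves: [Pb^2+] = s, [Br^-] = 2s.
So Ksp = s × (2s)^2 = 4s^3
Solving, s = (2.0 × 10^-6/4)^(1/3) = 7.9 × 10^-3 M

7.9e-3 M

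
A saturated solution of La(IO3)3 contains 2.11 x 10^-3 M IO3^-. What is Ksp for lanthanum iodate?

La(IO3)3(s) ⇌ La^3+ + 3 IO3^-
Stoichiometry gives [La^3+] = (1/3)[IO3^-] = 7.033 × 10^-4 M.
Ksp = [La^3+][IO3^-]^3
Ksp = 7.033 × 10^-4 × (2.11 × 10^-3)^3 = 6.61 × 10^-12

Ksp = 6.61e-12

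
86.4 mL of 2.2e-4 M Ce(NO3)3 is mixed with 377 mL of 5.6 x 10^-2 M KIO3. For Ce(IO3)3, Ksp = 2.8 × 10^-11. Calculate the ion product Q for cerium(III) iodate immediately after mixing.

3.9e-9

Total volume = 86.4 + 377 = 463.4 mL.
[Ce^3+] = 2.2 × 10^-4 × (86.4/463.4) = 4.10 x 10^-5 M
[IO3^-] = 5.6 × 10^-2 × (377/463.4) = 4.56 x 10^-2 M
Ce(IO3)3(s) ⇌ Ce^3+ + 3 IO3^-, so Q = [Ce^3+][IO3^-]^3
Q = (4.10 × 10^-5)(4.56 × 10^-2)^3 = 3.9 × 10^-9
Q > Ksp, so Ce(IO3)3 will precipitate.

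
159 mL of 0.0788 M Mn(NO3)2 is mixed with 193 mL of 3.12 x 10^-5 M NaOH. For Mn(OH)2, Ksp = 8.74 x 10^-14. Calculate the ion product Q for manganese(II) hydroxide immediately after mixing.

1.04 × 10^-11

Total volume = 159 + 193 = 352 mL.
[Mn^2+] = 7.88 x 10^-2 × (159/352) = 3.559 x 10^-2 M
[OH^-] = 3.12 × 10^-5 × (193/352) = 1.711 × 10^-5 M
Mn(OH)2(s) ⇌ Mn^2+(aq) + 2 OH^-(aq), so Q = [Mn^2+][OH^-]^2
Q = (3.559 × 10^-2)(1.711 x 10^-5)^2 = 1.04 × 10^-11
Q > Ksp, so Mn(OH)2 will precipitate.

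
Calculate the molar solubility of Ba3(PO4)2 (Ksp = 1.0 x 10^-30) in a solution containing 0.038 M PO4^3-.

Ba3(PO4)2(s) ⇌ 3 Ba^2+ + 2 PO4^3-
Ksp = [Ba^2+]^3[PO4^3-]^2
Let s = moles of Ba3(PO4)2 that dissolve per litre. [Ba^2+] = 3s, [PO4^3-] = 0.038 + 2s ≈ 0.038 (Ksp is small, so little additional dissolves).
Ksp ≈ (3s)^3 × (0.038)^2
s = 2.9 × 10^-10 M
Check: 2s = 5.9 × 10^-10 ≪ 0.038, so the approximation is valid.

s = 2.9e-10 M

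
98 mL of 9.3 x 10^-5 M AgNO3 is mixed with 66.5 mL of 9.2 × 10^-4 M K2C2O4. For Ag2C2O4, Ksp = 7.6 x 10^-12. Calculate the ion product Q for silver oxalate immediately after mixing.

Total volume = 98 + 66.5 = 164.5 mL.
[Ag^+] = 9.3 x 10^-5 × (98/164.5) = 5.54 x 10^-5 M
[C2O4^2-] = 9.2 × 10^-4 × (66.5/164.5) = 3.72 × 10^-4 M
Ag2C2O4(s) ⇌ 2 Ag^+ + C2O4^2-, so Q = [Ag^+]^2[C2O4^2-]
Q = (5.54 × 10^-5)^2(3.72 × 10^-4) = 1.1 × 10^-12
Q < Ksp, so no precipitate of Ag2C2O4 forms.

Q = 1.1e-12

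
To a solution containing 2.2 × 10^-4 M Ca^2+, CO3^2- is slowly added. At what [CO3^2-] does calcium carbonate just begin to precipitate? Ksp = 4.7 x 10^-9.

CaCO3(s) ⇌ Ca^2+(aq) + CO3^2-(aq)
Ksp = [Ca^2+][CO3^2-]
Precipitation begins when Q = Ksp. With [Ca^2+] = 2.2 × 10^-4 M:
4.7 x 10^-9 = (2.2 × 10^-4) × [CO3^2-]
[CO3^2-] = (4.7 x 10^-9 / 2.2 × 10^-4) = 2.1 × 10^-5 M

[CO3^2-] = 2.1 × 10^-5 M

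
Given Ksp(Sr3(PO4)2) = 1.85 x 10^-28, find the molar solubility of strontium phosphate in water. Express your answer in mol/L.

1.11e-6 M

Sr3(PO4)2(s) ⇌ 3 Sr^2+(aq) + 2 PO4^3-(aq)
Ksp = [Sr^2+]^3[PO4^3-]^2
If s mol/L of Sr3(PO4)2 dissolves, [Sr^2+] = 3s and [PO4^3-] = 2s.
Substituting: Ksp = (3s)^3(2s)^2 = 108s^5
Solving, s = (1.85 x 10^-28/108)^(1/5) = 1.11 × 10^-6 M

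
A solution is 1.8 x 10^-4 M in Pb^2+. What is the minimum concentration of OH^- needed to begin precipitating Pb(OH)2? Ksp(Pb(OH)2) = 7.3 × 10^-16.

[OH^-] = 2.0e-6 M

Pb(OH)2(s) ⇌ Pb^2+(aq) + 2 OH^-(aq)
Ksp = [Pb^2+][OH^-]^2
Precipitation begins when Q = Ksp. With [Pb^2+] = 1.8 x 10^-4 M:
7.3 × 10^-16 = (1.8 x 10^-4) × [OH^-]^2
[OH^-] = (7.3 × 10^-16 / 1.8 × 10^-4)^(1/2) = 2.0 × 10^-6 M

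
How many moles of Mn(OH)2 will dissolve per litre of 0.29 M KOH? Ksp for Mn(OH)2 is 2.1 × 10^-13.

Mn(OH)2(s) ⇌ Mn^2+ + 2 OH^-
Ksp = [Mn^2+][OH^-]^2
If s mol/L dissolves here, [Mn^2+] = s, [OH^-] = 0.29 + 2s ≈ 0.29 (since OH^- from KOH dominates).
Ksp ≈ s × (0.29)^2
s = 2.5 × 10^-12 M
Check: 2s = 5.0 x 10^-12 ≪ 0.29, so the approximation is valid.

2.5 x 10^-12 M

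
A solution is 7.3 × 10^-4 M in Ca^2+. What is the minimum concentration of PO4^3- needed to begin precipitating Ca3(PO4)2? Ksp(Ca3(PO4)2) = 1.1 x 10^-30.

Ca3(PO4)2(s) ⇌ 3 Ca^2+(aq) + 2 PO4^3-(aq)
Ksp = [Ca^2+]^3[PO4^3-]^2
Precipitation begins when Q = Ksp. With [Ca^2+] = 7.3 × 10^-4 M:
1.1 x 10^-30 = (7.3 × 10^-4)^3 × [PO4^3-]^2
[PO4^3-] = (1.1 x 10^-30 / 3.89 x 10^-10)^(1/2) = 5.3 × 10^-11 M

[PO4^3-] = 5.3 × 10^-11 M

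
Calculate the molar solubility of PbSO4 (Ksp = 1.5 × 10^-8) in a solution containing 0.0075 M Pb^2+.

s = 2.0e-6 M

PbSO4(s) <=> Pb^2+(aq) + SO4^2-(aq)
Ksp = [Pb^2+][SO4^2-]
Let s = moles of PbSO4 that dissolve per litre. [Pb^2+] = 0.0075 + s ≈ 0.0075, [SO4^2-] = s (common-ion effect: Pb^2+ is already 0.0075 M).
Ksp ≈ 0.0075 × s
s = 2.0 × 10^-6 M
Check: s = 2.0 × 10^-6 ≪ 0.0075, so the approximation is valid.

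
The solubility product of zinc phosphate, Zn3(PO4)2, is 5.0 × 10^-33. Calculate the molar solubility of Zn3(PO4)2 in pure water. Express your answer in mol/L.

Zn3(PO4)2(s) <=> 3 Zn^2+(aq) + 2 PO4^3-(aq)
Ksp = [Zn^2+]^3[PO4^3-]^2
If s mol/L of Zn3(PO4)2 dissolves, [Zn^2+] = 3s and [PO4^3-] = 2s.
Ksp = (3s)^3(2s)^2 = 108s^5
s^5 = 5.0 × 10^-33 / 108, so s = 1.4 x 10^-7 M

s = 1.4e-7 M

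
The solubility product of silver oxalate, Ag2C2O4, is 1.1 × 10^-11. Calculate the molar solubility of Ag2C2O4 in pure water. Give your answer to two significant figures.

Ag2C2O4(s) ⇌ 2 Ag^+(aq) + C2O4^2-(aq)
Ksp = [Ag^+]^2[C2O4^2-]
If s mol/L of Ag2C2O4 dissolves, [Ag^+] = 2s and [C2O4^2-] = s.
Ksp = (2s)^2s = 4s^3
Solving, s = (1.1 × 10^-11/4)^(1/3) = 1.4 × 10^-4 M

1.4 x 10^-4 M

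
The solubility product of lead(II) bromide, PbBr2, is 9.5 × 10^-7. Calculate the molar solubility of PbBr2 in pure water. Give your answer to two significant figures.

PbBr2(s) <=> Pb^2+(aq) + 2 Br^-(aq)
Ksp = [Pb^2+][Br^-]^2
For each mole of PbBr2 that dissolves: [Pb^2+] = s, [Br^-] = 2s.
Substituting: Ksp = s(2s)^2 = 4s^3
s = (9.5 × 10^-7 / 4)^(1/3) = 6.2 x 10^-3 M

s = 6.2 x 10^-3 M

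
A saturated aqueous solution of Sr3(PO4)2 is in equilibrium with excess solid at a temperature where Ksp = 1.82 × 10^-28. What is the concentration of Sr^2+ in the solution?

Sr3(PO4)2(s) <=> 3 Sr^2+(aq) + 2 PO4^3-(aq)
Ksp = [Sr^2+]^3[PO4^3-]^2
With molar solubility s: [Sr^2+] = 3s, [PO4^3-] = 2s.
Substituting: Ksp = (3s)^3(2s)^2 = 108s^5
s = (1.82 × 10^-28 / 108)^(1/5) = 1.110 × 10^-6 M
[Sr^2+] = 3s = 3.33 x 10^-6 M

3.33 × 10^-6 M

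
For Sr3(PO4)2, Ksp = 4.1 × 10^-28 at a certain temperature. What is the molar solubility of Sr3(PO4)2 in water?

s ≈ 1.3 × 10^-6 M

Sr3(PO4)2(s) ⇌ 3 Sr^2+(aq) + 2 PO4^3-(aq)
Ksp = [Sr^2+]^3[PO4^3-]^2
If s mol/L of Sr3(PO4)2 dissolves, [Sr^2+] = 3s and [PO4^3-] = 2s.
Substituting: Ksp = (3s)^3(2s)^2 = 108s^5
s = (4.1 × 10^-28 / 108)^(1/5) = 1.3 × 10^-6 M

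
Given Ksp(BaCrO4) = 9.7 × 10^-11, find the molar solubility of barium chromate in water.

s ≈ 9.8e-6 M

BaCrO4(s) ⇌ Ba^2+(aq) + CrO4^2-(aq)
Ksp = [Ba^2+][CrO4^2-]
Let s = molar solubility. Then [Ba^2+] = s and [CrO4^2-] = s.
Ksp = s^2
s = √(9.7 × 10^-11) = 9.8 × 10^-6 M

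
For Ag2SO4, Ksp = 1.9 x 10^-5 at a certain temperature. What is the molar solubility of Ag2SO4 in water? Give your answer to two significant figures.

s = 1.7 × 10^-2 M

Ag2SO4(s) ⇌ 2 Ag^+(aq) + SO4^2-(aq)
Ksp = [Ag^+]^2[SO4^2-]
With molar solubility s: [Ag^+] = 2s, [SO4^2-] = s.
So Ksp = (2s)^2 × s = 4s^3
s = (1.9 x 10^-5 / 4)^(1/3) = 1.7 × 10^-2 M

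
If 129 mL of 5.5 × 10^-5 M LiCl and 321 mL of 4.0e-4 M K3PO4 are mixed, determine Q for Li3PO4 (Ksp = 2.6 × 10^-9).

1.1 × 10^-18

Total volume = 129 + 321 = 450 mL.
[Li^+] = 5.5 × 10^-5 × (129/450) = 1.58 × 10^-5 M
[PO4^3-] = 4.0 x 10^-4 × (321/450) = 2.85 × 10^-4 M
Li3PO4(s) ⇌ 3 Li^+ + PO4^3-, so Q = [Li^+]^3[PO4^3-]
Q = (1.58 x 10^-5)^3(2.85 × 10^-4) = 1.1 x 10^-18
Q < Ksp, so no precipitate of Li3PO4 forms.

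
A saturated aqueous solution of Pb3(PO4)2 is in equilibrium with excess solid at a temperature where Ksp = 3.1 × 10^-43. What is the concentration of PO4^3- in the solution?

Pb3(PO4)2(s) <=> 3 Pb^2+ + 2 PO4^3-
Ksp = [Pb^2+]^3[PO4^3-]^2
With molar solubility s: [Pb^2+] = 3s, [PO4^3-] = 2s.
So Ksp = (3s)^3 × (2s)^2 = 108s^5
Solving, s = (3.1 × 10^-43/108)^(1/5) = 1.23 x 10^-9 M
[PO4^3-] = 2s = 2.5 × 10^-9 M

2.5e-9 M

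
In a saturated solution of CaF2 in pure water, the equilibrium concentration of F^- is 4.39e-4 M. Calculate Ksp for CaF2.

CaF2(s) ⇌ Ca^2+ + 2 F^-
Stoichiometry gives [Ca^2+] = (1/2)[F^-] = 2.195 × 10^-4 M.
Ksp = [Ca^2+][F^-]^2
Ksp = 2.195 × 10^-4 × (4.39 x 10^-4)^2 = 4.23 x 10^-11

Ksp ≈ 4.23e-11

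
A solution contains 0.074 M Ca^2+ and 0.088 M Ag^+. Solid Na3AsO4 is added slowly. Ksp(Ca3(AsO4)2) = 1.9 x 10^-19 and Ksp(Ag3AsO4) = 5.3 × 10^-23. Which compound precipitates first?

Ag3AsO4

Each salt begins to precipitate when Q = Ksp, i.e. when [AsO4^3-] reaches its threshold.
For Ca3(AsO4)2: 1.9 x 10^-19 = (0.074)^3 × [AsO4^3-]^2  ⇒  [AsO4^3-] = 2.2 × 10^-8 M.
For Ag3AsO4: 5.3 × 10^-23 = (0.088)^3 × [AsO4^3-]  ⇒  [AsO4^3-] = 7.8 x 10^-20 M.
The salt with the lower threshold [AsO4^3-] precipitates first: Ag3AsO4.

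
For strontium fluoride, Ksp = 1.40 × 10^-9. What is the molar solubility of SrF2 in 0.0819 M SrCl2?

s ≈ 6.54 × 10^-5 M

SrF2(s) ⇌ Sr^2+(aq) + 2 F^-(aq)
Ksp = [Sr^2+][F^-]^2
If s mol/L dissolves here, [Sr^2+] = 0.0819 + s ≈ 0.0819, [F^-] = 2s (Ksp is small, so little additional dissolves).
Ksp ≈ 0.0819 × (2s)^2
s = 6.54 × 10^-5 M
Check: s = 6.5 x 10^-5 ≪ 0.0819, so the approximation is valid.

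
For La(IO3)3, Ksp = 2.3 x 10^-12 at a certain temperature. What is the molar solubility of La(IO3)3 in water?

5.4 × 10^-4 M

La(IO3)3(s) ⇌ La^3+ + 3 IO3^-
Ksp = [La^3+][IO3^-]^3
Let s = molar solubility. Then [La^3+] = s and [IO3^-] = 3s.
Ksp = s(3s)^3 = 27s^4
s = (2.3 x 10^-12 / 27)^(1/4) = 5.4 x 10^-4 M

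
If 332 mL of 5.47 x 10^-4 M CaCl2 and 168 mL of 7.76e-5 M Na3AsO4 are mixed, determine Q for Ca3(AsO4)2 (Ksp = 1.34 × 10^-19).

Q = 3.26 × 10^-20

Total volume = 332 + 168 = 500 mL.
[Ca^2+] = 5.47 × 10^-4 × (332/500) = 3.632 × 10^-4 M
[AsO4^3-] = 7.76 x 10^-5 × (168/500) = 2.607 × 10^-5 M
Ca3(AsO4)2(s) ⇌ 3 Ca^2+ + 2 AsO4^3-, so Q = [Ca^2+]^3[AsO4^3-]^2
Q = (3.632 x 10^-4)^3(2.607 x 10^-5)^2 = 3.26 × 10^-20
Q < Ksp, so no precipitate of Ca3(AsO4)2 forms.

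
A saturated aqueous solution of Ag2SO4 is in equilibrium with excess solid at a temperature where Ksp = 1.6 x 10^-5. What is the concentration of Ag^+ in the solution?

[Ag^+] ≈ 0.032 M

Ag2SO4(s) <=> 2 Ag^+ + SO4^2-
Ksp = [Ag^+]^2[SO4^2-]
If s mol/L of Ag2SO4 dissolves, [Ag^+] = 2s and [SO4^2-] = s.
Ksp = (2s)^2s = 4s^3
s^3 = 1.6 x 10^-5 / 4, so s = 1.59 × 10^-2 M
[Ag^+] = 2s = 3.2 × 10^-2 M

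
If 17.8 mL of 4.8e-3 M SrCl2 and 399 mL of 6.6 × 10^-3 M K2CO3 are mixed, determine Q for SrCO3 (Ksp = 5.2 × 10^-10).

1.3e-6

Total volume = 17.8 + 399 = 416.8 mL.
[Sr^2+] = 4.8 x 10^-3 × (17.8/416.8) = 2.05 × 10^-4 M
[CO3^2-] = 6.6 × 10^-3 × (399/416.8) = 6.32 x 10^-3 M
SrCO3(s) ⇌ Sr^2+ + CO3^2-, so Q = [Sr^2+][CO3^2-]
Q = (2.05 × 10^-4)(6.32 × 10^-3) = 1.3 × 10^-6
Q > Ksp, so SrCO3 will precipitate.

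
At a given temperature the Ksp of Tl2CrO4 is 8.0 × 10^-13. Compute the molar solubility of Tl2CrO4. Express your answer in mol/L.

Tl2CrO4(s) ⇌ 2 Tl^+(aq) + CrO4^2-(aq)
Ksp = [Tl^+]^2[CrO4^2-]
With molar solubility s: [Tl^+] = 2s, [CrO4^2-] = s.
Substituting: Ksp = (2s)^2s = 4s^3
s = (8.0 × 10^-13 / 4)^(1/3) = 5.8 x 10^-5 M

5.8 × 10^-5 M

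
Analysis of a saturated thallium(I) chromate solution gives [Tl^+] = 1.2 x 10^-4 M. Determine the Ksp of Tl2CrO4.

Ksp = 8.6e-13

Tl2CrO4(s) <=> 2 Tl^+ + CrO4^2-
Stoichiometry gives [CrO4^2-] = (1/2)[Tl^+] = 6.00 × 10^-5 M.
Ksp = [Tl^+]^2[CrO4^2-]
Ksp = (1.2 x 10^-4)^2 × 6.00 × 10^-5 = 8.6 × 10^-13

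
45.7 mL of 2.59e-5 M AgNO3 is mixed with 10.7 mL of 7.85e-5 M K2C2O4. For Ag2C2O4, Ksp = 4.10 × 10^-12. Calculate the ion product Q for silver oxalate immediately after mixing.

Q = 6.56 × 10^-15

Total volume = 45.7 + 10.7 = 56.4 mL.
[Ag^+] = 2.59 × 10^-5 × (45.7/56.4) = 2.099 × 10^-5 M
[C2O4^2-] = 7.85 x 10^-5 × (10.7/56.4) = 1.489 × 10^-5 M
Ag2C2O4(s) <=> 2 Ag^+(aq) + C2O4^2-(aq), so Q = [Ag^+]^2[C2O4^2-]
Q = (2.099 × 10^-5)^2(1.489 x 10^-5) = 6.56 × 10^-15
Q < Ksp, so no precipitate of Ag2C2O4 forms.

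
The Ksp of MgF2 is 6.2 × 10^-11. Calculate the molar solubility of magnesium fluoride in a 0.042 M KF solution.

MgF2(s) ⇌ Mg^2+(aq) + 2 F^-(aq)
Ksp = [Mg^2+][F^-]^2
Let s = moles of MgF2 that dissolve per litre. [Mg^2+] = s, [F^-] = 0.042 + 2s ≈ 0.042 (common-ion effect: F^- is already 0.042 M).
Ksp ≈ s × (0.042)^2
s = 3.5 × 10^-8 M
Check: 2s = 7.0 x 10^-8 ≪ 0.042, so the approximation is valid.

3.5 x 10^-8 M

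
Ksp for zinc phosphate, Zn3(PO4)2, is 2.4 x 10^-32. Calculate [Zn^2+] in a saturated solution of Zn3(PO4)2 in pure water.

Zn3(PO4)2(s) ⇌ 3 Zn^2+ + 2 PO4^3-
Ksp = [Zn^2+]^3[PO4^3-]^2
With molar solubility s: [Zn^2+] = 3s, [PO4^3-] = 2s.
Ksp = (3s)^3(2s)^2 = 108s^5
s^5 = 2.4 x 10^-32 / 108, so s = 1.86 x 10^-7 M
[Zn^2+] = 3s = 5.6 x 10^-7 M

5.6 x 10^-7 M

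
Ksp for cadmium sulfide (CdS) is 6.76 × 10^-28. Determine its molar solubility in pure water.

CdS(s) <=> Cd^2+(aq) + S^2-(aq)
Ksp = [Cd^2+][S^2-]
With molar solubility s: [Cd^2+] = s, [S^2-] = s.
Ksp = s^2
s = (6.76 × 10^-28)^(1/2) = 2.60 × 10^-14 M

s = 2.60 × 10^-14 M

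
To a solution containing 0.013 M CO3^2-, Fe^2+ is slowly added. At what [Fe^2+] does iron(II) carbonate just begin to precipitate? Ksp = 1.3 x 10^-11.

FeCO3(s) ⇌ Fe^2+(aq) + CO3^2-(aq)
Ksp = [Fe^2+][CO3^2-]
Precipitation begins when Q = Ksp. With [CO3^2-] = 0.013 M:
1.3 x 10^-11 = (0.013) × [Fe^2+]
[Fe^2+] = (1.3 x 10^-11 / 1.3 x 10^-2) = 1.0 x 10^-9 M

[Fe^2+] ≈ 1.0e-9 M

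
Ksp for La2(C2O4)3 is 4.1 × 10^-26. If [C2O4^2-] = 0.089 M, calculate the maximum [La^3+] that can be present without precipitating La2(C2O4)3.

La2(C2O4)3(s) <=> 2 La^3+ + 3 C2O4^2-
Ksp = [La^3+]^2[C2O4^2-]^3
Precipitation begins when Q = Ksp. With [C2O4^2-] = 0.089 M:
4.1 × 10^-26 = (0.089)^3 × [La^3+]^2
[La^3+] = (4.1 × 10^-26 / 7.05 × 10^-4)^(1/2) = 7.6 x 10^-12 M

[La^3+] ≈ 7.6e-12 M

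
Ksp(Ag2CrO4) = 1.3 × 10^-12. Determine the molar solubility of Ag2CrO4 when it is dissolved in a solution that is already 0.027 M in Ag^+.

1.8e-9 M

Ag2CrO4(s) ⇌ 2 Ag^+ + CrO4^2-
Ksp = [Ag^+]^2[CrO4^2-]
Let s be the molar solubility in this solution. [Ag^+] = 0.027 + 2s ≈ 0.027, [CrO4^2-] = s (Ksp is small, so little additional dissolves).
Ksp ≈ (0.027)^2 × s
s = 1.8 x 10^-9 M
Check: 2s = 3.6 × 10^-9 ≪ 0.027, so the approximation is valid.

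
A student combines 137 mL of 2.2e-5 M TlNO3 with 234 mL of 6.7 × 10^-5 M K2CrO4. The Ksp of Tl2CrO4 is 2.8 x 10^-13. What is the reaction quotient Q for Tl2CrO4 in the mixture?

2.8e-15

Total volume = 137 + 234 = 371 mL.
[Tl^+] = 2.2 × 10^-5 × (137/371) = 8.12 × 10^-6 M
[CrO4^2-] = 6.7 × 10^-5 × (234/371) = 4.23 × 10^-5 M
Tl2CrO4(s) ⇌ 2 Tl^+(aq) + CrO4^2-(aq), so Q = [Tl^+]^2[CrO4^2-]
Q = (8.12 × 10^-6)^2(4.23 × 10^-5) = 2.8 × 10^-15
Q < Ksp, so no precipitate of Tl2CrO4 forms.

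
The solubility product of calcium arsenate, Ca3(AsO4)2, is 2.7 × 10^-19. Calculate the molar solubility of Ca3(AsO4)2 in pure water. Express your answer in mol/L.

s ≈ 7.6 x 10^-5 M

Ca3(AsO4)2(s) <=> 3 Ca^2+ + 2 AsO4^3-
Ksp = [Ca^2+]^3[AsO4^3-]^2
If s mol/L of Ca3(AsO4)2 dissolves, [Ca^2+] = 3s and [AsO4^3-] = 2s.
Ksp = (3s)^3(2s)^2 = 108s^5
Solving, s = (2.7 × 10^-19/108)^(1/5) = 7.6 × 10^-5 M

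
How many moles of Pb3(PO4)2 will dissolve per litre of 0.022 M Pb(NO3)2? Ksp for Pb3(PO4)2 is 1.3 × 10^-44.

Pb3(PO4)2(s) ⇌ 3 Pb^2+(aq) + 2 PO4^3-(aq)
Ksp = [Pb^2+]^3[PO4^3-]^2
Let s = moles of Pb3(PO4)2 that dissolve per litre. [Pb^2+] = 0.022 + 3s ≈ 0.022, [PO4^3-] = 2s (Ksp is small, so little additional dissolves).
Ksp ≈ (0.022)^3 × (2s)^2
s = 1.7 × 10^-20 M
Check: 3s = 5.2 × 10^-20 ≪ 0.022, so the approximation is valid.

1.7 × 10^-20 M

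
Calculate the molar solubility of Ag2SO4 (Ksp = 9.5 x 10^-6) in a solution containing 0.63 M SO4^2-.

Ag2SO4(s) <=> 2 Ag^+ + SO4^2-
Ksp = [Ag^+]^2[SO4^2-]
Let s = moles of Ag2SO4 that dissolve per litre. [Ag^+] = 2s, [SO4^2-] = 0.63 + s ≈ 0.63 (Ksp is small, so little additional dissolves).
Ksp ≈ (2s)^2 × 0.63
s = 1.9 × 10^-3 M
Check: s = 1.9 × 10^-3 ≪ 0.63, so the approximation is valid.

s = 1.9 × 10^-3 M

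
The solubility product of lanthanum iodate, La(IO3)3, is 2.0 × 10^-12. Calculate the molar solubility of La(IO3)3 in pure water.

s = 5.2 x 10^-4 M

La(IO3)3(s) <=> La^3+(aq) + 3 IO3^-(aq)
Ksp = [La^3+][IO3^-]^3
With molar solubility s: [La^3+] = s, [IO3^-] = 3s.
Ksp = s(3s)^3 = 27s^4
s^4 = 2.0 × 10^-12 / 27, so s = 5.2 x 10^-4 M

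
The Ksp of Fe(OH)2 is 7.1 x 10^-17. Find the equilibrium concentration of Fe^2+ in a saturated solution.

[Fe^2+] ≈ 2.6e-6 M

Fe(OH)2(s) <=> Fe^2+ + 2 OH^-
Ksp = [Fe^2+][OH^-]^2
With molar solubility s: [Fe^2+] = s, [OH^-] = 2s.
So Ksp = s × (2s)^2 = 4s^3
Solving, s = (7.1 x 10^-17/4)^(1/3) = 2.61 × 10^-6 M
[Fe^2+] = s = 2.6 × 10^-6 M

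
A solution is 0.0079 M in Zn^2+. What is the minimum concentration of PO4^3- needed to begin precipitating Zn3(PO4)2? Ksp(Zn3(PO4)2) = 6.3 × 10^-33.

Zn3(PO4)2(s) <=> 3 Zn^2+(aq) + 2 PO4^3-(aq)
Ksp = [Zn^2+]^3[PO4^3-]^2
Precipitation begins when Q = Ksp. With [Zn^2+] = 0.0079 M:
6.3 × 10^-33 = (0.0079)^3 × [PO4^3-]^2
[PO4^3-] = (6.3 × 10^-33 / 4.93 × 10^-7)^(1/2) = 1.1 × 10^-13 M

1.1e-13 M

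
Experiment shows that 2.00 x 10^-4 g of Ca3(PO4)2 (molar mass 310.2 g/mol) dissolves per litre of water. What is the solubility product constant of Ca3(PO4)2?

Molar solubility s = (2.00 × 10^-4 g/L) / (310.2 g/mol) = 6.447 x 10^-7 M.
Ca3(PO4)2(s) ⇌ 3 Ca^2+ + 2 PO4^3-
If s mol/L of Ca3(PO4)2 dissolves, [Ca^2+] = 3s and [PO4^3-] = 2s.
Ksp = [Ca^2+]^3[PO4^3-]^2
Substituting: Ksp = (3s)^3(2s)^2 = 108s^5
With s = 6.447 × 10^-7: Ksp = 1.20 x 10^-29

Ksp = 1.20 x 10^-29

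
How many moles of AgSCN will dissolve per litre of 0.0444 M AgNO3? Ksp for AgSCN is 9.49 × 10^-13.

AgSCN(s) ⇌ Ag^+(aq) + SCN^-(aq)
Ksp = [Ag^+][SCN^-]
Let s be the molar solubility in this solution. [Ag^+] = 0.0444 + s ≈ 0.0444, [SCN^-] = s (since Ag^+ from AgNO3 dominates).
Ksp ≈ 0.0444 × s
s = 2.14 × 10^-11 M
Check: s = 2.1 x 10^-11 ≪ 0.0444, so the approximation is valid.

s = 2.14 x 10^-11 M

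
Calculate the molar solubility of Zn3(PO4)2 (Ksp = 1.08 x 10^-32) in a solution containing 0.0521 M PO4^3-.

5.28 x 10^-11 M

Zn3(PO4)2(s) ⇌ 3 Zn^2+ + 2 PO4^3-
Ksp = [Zn^2+]^3[PO4^3-]^2
Let s be the molar solubility in this solution. [Zn^2+] = 3s, [PO4^3-] = 0.0521 + 2s ≈ 0.0521 (common-ion effect: PO4^3- is already 0.0521 M).
Ksp ≈ (3s)^3 × (0.0521)^2
s = 5.28 × 10^-11 M
Check: 2s = 1.1 × 10^-10 ≪ 0.0521, so the approximation is valid.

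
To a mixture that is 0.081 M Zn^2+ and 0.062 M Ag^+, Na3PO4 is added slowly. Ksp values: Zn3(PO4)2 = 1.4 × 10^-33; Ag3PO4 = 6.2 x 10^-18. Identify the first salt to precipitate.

Zn3(PO4)2

Each salt begins to precipitate when Q = Ksp, i.e. when [PO4^3-] reaches its threshold.
For Zn3(PO4)2: 1.4 × 10^-33 = (0.081)^3 × [PO4^3-]^2  ⇒  [PO4^3-] = 1.6 x 10^-15 M.
For Ag3PO4: 6.2 x 10^-18 = (0.062)^3 × [PO4^3-]  ⇒  [PO4^3-] = 2.6 × 10^-14 M.
The salt with the lower threshold [PO4^3-] precipitates first: Zn3(PO4)2.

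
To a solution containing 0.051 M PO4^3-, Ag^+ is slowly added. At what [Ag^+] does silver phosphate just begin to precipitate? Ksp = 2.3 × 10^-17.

[Ag^+] = 7.7 × 10^-6 M

Ag3PO4(s) ⇌ 3 Ag^+ + PO4^3-
Ksp = [Ag^+]^3[PO4^3-]
Precipitation begins when Q = Ksp. With [PO4^3-] = 0.051 M:
2.3 × 10^-17 = (0.051) × [Ag^+]^3
[Ag^+] = (2.3 × 10^-17 / 5.1 × 10^-2)^(1/3) = 7.7 × 10^-6 M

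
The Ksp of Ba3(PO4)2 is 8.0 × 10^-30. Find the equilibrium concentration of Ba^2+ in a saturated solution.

Ba3(PO4)2(s) ⇌ 3 Ba^2+ + 2 PO4^3-
Ksp = [Ba^2+]^3[PO4^3-]^2
Let s = molar solubility. Then [Ba^2+] = 3s and [PO4^3-] = 2s.
Substituting: Ksp = (3s)^3(2s)^2 = 108s^5
Solving, s = (8.0 × 10^-30/108)^(1/5) = 5.94 × 10^-7 M
[Ba^2+] = 3s = 1.8 x 10^-6 M

[Ba^2+] ≈ 1.8 × 10^-6 M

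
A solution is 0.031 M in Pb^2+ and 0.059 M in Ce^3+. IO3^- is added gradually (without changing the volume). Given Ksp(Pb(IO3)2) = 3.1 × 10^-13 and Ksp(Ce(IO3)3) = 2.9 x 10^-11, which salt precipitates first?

Each salt begins to precipitate when Q = Ksp, i.e. when [IO3^-] reaches its threshold.
For Pb(IO3)2: 3.1 × 10^-13 = 0.031 × [IO3^-]^2  ⇒  [IO3^-] = 3.2 × 10^-6 M.
For Ce(IO3)3: 2.9 x 10^-11 = 0.059 × [IO3^-]^3  ⇒  [IO3^-] = 7.9 × 10^-4 M.
The salt with the lower threshold [IO3^-] precipitates first: Pb(IO3)2.

Pb(IO3)2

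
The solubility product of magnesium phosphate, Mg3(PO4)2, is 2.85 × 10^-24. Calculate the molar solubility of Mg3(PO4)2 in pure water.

s ≈ 7.66e-6 M

Mg3(PO4)2(s) <=> 3 Mg^2+ + 2 PO4^3-
Ksp = [Mg^2+]^3[PO4^3-]^2
With molar solubility s: [Mg^2+] = 3s, [PO4^3-] = 2s.
Substituting: Ksp = (3s)^3(2s)^2 = 108s^5
Solving, s = (2.85 × 10^-24/108)^(1/5) = 7.66 x 10^-6 M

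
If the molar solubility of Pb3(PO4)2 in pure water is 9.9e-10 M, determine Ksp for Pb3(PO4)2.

Pb3(PO4)2(s) <=> 3 Pb^2+(aq) + 2 PO4^3-(aq)
Let s = molar solubility. Then [Pb^2+] = 3s and [PO4^3-] = 2s.
Ksp = [Pb^2+]^3[PO4^3-]^2
So Ksp = (3s)^3 × (2s)^2 = 108s^5
Ksp = 108 × (9.9 × 10^-10)^5 = 1.0 × 10^-43

Ksp ≈ 1.0e-43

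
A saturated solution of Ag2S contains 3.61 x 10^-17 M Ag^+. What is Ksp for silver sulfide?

Ksp ≈ 2.35 × 10^-50

Ag2S(s) ⇌ 2 Ag^+ + S^2-
Stoichiometry gives [S^2-] = (1/2)[Ag^+] = 1.805 × 10^-17 M.
Ksp = [Ag^+]^2[S^2-]
Ksp = (3.61 × 10^-17)^2 × 1.805 x 10^-17 = 2.35 × 10^-50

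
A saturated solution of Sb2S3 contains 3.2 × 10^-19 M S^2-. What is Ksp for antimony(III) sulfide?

1.5 × 10^-93

Sb2S3(s) <=> 2 Sb^3+(aq) + 3 S^2-(aq)
Stoichiometry gives [Sb^3+] = (2/3)[S^2-] = 2.13 × 10^-19 M.
Ksp = [Sb^3+]^2[S^2-]^3
Ksp = (2.13 × 10^-19)^2 × (3.2 × 10^-19)^3 = 1.5 x 10^-93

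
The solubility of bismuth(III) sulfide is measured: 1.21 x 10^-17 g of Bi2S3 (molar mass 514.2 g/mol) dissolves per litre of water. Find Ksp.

Ksp ≈ 7.79e-97

Molar solubility s = (1.21 x 10^-17 g/L) / (514.2 g/mol) = 2.353 × 10^-20 M.
Bi2S3(s) <=> 2 Bi^3+(aq) + 3 S^2-(aq)
If s mol/L of Bi2S3 dissolves, [Bi^3+] = 2s and [S^2-] = 3s.
Ksp = [Bi^3+]^2[S^2-]^3
Ksp = (2s)^2(3s)^3 = 108s^5
Ksp = 108 × (2.353 x 10^-20)^5 = 7.79 x 10^-97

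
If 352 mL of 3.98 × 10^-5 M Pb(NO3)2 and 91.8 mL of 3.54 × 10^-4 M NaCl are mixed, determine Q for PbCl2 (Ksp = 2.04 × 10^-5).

Total volume = 352 + 91.8 = 443.8 mL.
[Pb^2+] = 3.98 x 10^-5 × (352/443.8) = 3.157 × 10^-5 M
[Cl^-] = 3.54 × 10^-4 × (91.8/443.8) = 7.322 × 10^-5 M
PbCl2(s) <=> Pb^2+(aq) + 2 Cl^-(aq), so Q = [Pb^2+][Cl^-]^2
Q = (3.157 × 10^-5)(7.322 × 10^-5)^2 = 1.69 x 10^-13
Q < Ksp, so no precipitate of PbCl2 forms.

1.69e-13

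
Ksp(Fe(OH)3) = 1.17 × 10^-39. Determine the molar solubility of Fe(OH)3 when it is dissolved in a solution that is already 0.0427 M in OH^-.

Fe(OH)3(s) <=> Fe^3+ + 3 OH^-
Ksp = [Fe^3+][OH^-]^3
If s mol/L dissolves here, [Fe^3+] = s, [OH^-] = 0.0427 + 3s ≈ 0.0427 (since the OH^- already present dominates).
Ksp ≈ s × (0.0427)^3
s = 1.50 x 10^-35 M
Check: 3s = 4.5 x 10^-35 ≪ 0.0427, so the approximation is valid.

s ≈ 1.50e-35 M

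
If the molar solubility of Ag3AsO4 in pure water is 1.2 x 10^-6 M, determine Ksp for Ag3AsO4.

Ag3AsO4(s) ⇌ 3 Ag^+(aq) + AsO4^3-(aq)
For each mole of Ag3AsO4 that dissolves: [Ag^+] = 3s, [AsO4^3-] = s.
Ksp = [Ag^+]^3[AsO4^3-]
Substituting: Ksp = (3s)^3s = 27s^4
Ksp = 27 × (1.2 × 10^-6)^4 = 5.6 × 10^-23

Ksp ≈ 5.6 x 10^-23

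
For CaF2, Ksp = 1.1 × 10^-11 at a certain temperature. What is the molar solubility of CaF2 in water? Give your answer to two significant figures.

1.4e-4 M

CaF2(s) ⇌ Ca^2+(aq) + 2 F^-(aq)
Ksp = [Ca^2+][F^-]^2
Let s = molar solubility. Then [Ca^2+] = s and [F^-] = 2s.
Ksp = s(2s)^2 = 4s^3
s^3 = 1.1 × 10^-11 / 4, so s = 1.4 × 10^-4 M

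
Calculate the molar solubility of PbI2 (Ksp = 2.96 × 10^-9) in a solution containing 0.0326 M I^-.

s ≈ 2.79 × 10^-6 M

PbI2(s) ⇌ Pb^2+(aq) + 2 I^-(aq)
Ksp = [Pb^2+][I^-]^2
Let s = moles of PbI2 that dissolve per litre. [Pb^2+] = s, [I^-] = 0.0326 + 2s ≈ 0.0326 (common-ion effect: I^- is already 0.0326 M).
Ksp ≈ s × (0.0326)^2
s = 2.79 x 10^-6 M
Check: 2s = 5.6 × 10^-6 ≪ 0.0326, so the approximation is valid.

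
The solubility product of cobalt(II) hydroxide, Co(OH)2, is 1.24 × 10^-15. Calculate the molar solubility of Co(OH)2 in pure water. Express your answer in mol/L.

s = 6.77e-6 M

Co(OH)2(s) <=> Co^2+(aq) + 2 OH^-(aq)
Ksp = [Co^2+][OH^-]^2
With molar solubility s: [Co^2+] = s, [OH^-] = 2s.
Ksp = s(2s)^2 = 4s^3
Solving, s = (1.24 × 10^-15/4)^(1/3) = 6.77 × 10^-6 M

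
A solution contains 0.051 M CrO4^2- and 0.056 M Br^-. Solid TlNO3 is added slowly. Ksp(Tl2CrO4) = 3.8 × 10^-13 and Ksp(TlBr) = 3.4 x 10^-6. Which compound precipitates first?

Each salt begins to precipitate when Q = Ksp, i.e. when [Tl^+] reaches its threshold.
For Tl2CrO4: 3.8 × 10^-13 = 0.051 × [Tl^+]^2  ⇒  [Tl^+] = 2.7 x 10^-6 M.
For TlBr: 3.4 x 10^-6 = 0.056 × [Tl^+]  ⇒  [Tl^+] = 6.1 × 10^-5 M.
The salt with the lower threshold [Tl^+] precipitates first: Tl2CrO4.

Tl2CrO4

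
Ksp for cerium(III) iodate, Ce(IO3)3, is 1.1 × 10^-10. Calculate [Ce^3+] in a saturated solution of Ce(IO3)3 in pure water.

Ce(IO3)3(s) ⇌ Ce^3+(aq) + 3 IO3^-(aq)
Ksp = [Ce^3+][IO3^-]^3
For each mole of Ce(IO3)3 that dissolves: [Ce^3+] = s, [IO3^-] = 3s.
Substituting: Ksp = s(3s)^3 = 27s^4
s = (1.1 × 10^-10 / 27)^(1/4) = 1.42 × 10^-3 M
[Ce^3+] = s = 1.4 × 10^-3 M

1.4e-3 M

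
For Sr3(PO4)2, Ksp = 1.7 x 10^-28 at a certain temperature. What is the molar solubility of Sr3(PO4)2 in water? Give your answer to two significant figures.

s ≈ 1.1e-6 M

Sr3(PO4)2(s) ⇌ 3 Sr^2+(aq) + 2 PO4^3-(aq)
Ksp = [Sr^2+]^3[PO4^3-]^2
With molar solubility s: [Sr^2+] = 3s, [PO4^3-] = 2s.
Substituting: Ksp = (3s)^3(2s)^2 = 108s^5
Solving, s = (1.7 x 10^-28/108)^(1/5) = 1.1 x 10^-6 M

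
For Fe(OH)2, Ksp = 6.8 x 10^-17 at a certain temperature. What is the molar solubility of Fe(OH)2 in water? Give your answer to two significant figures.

s ≈ 2.6 × 10^-6 M

Fe(OH)2(s) <=> Fe^2+ + 2 OH^-
Ksp = [Fe^2+][OH^-]^2
If s mol/L of Fe(OH)2 dissolves, [Fe^2+] = s and [OH^-] = 2s.
Substituting: Ksp = s(2s)^2 = 4s^3
s = (6.8 x 10^-17 / 4)^(1/3) = 2.6 × 10^-6 M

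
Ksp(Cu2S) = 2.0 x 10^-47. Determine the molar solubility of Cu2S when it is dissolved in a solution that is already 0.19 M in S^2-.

s = 5.1e-24 M

Cu2S(s) ⇌ 2 Cu^+ + S^2-
Ksp = [Cu^+]^2[S^2-]
If s mol/L dissolves here, [Cu^+] = 2s, [S^2-] = 0.19 + s ≈ 0.19 (since the S^2- already present dominates).
Ksp ≈ (2s)^2 × 0.19
s = 5.1 × 10^-24 M
Check: s = 5.1 × 10^-24 ≪ 0.19, so the approximation is valid.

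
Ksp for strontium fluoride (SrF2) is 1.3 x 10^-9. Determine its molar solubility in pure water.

6.9 × 10^-4 M

SrF2(s) <=> Sr^2+ + 2 F^-
Ksp = [Sr^2+][F^-]^2
Let s = molar solubility. Then [Sr^2+] = s and [F^-] = 2s.
So Ksp = s × (2s)^2 = 4s^3
s^3 = 1.3 x 10^-9 / 4, so s = 6.9 × 10^-4 M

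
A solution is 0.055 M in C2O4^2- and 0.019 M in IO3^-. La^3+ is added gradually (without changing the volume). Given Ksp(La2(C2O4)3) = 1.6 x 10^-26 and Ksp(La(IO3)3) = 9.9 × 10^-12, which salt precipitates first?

La2(C2O4)3

Each salt begins to precipitate when Q = Ksp, i.e. when [La^3+] reaches its threshold.
For La2(C2O4)3: 1.6 x 10^-26 = (0.055)^3 × [La^3+]^2  ⇒  [La^3+] = 9.8 × 10^-12 M.
For La(IO3)3: 9.9 × 10^-12 = (0.019)^3 × [La^3+]  ⇒  [La^3+] = 1.4 × 10^-6 M.
The salt with the lower threshold [La^3+] precipitates first: La2(C2O4)3.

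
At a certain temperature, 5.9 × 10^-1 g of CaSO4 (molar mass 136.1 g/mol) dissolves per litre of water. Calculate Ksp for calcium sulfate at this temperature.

Ksp = 1.9 x 10^-5

Molar solubility s = (5.9 × 10^-1 g/L) / (136.1 g/mol) = 4.34 x 10^-3 M.
CaSO4(s) ⇌ Ca^2+(aq) + SO4^2-(aq)
With molar solubility s: [Ca^2+] = s, [SO4^2-] = s.
Ksp = [Ca^2+][SO4^2-]
Ksp = s^2
Ksp = (4.34 × 10^-3)^2 = 1.9 × 10^-5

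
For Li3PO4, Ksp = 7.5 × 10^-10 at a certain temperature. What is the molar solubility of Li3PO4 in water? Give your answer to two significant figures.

s ≈ 2.3 x 10^-3 M

Li3PO4(s) ⇌ 3 Li^+ + PO4^3-
Ksp = [Li^+]^3[PO4^3-]
For each mole of Li3PO4 that dissolves: [Li^+] = 3s, [PO4^3-] = s.
Ksp = (3s)^3s = 27s^4
s = (7.5 × 10^-10 / 27)^(1/4) = 2.3 x 10^-3 M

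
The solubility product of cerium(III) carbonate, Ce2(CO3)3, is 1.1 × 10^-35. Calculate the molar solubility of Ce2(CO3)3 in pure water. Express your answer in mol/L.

4.0 x 10^-8 M

Ce2(CO3)3(s) <=> 2 Ce^3+ + 3 CO3^2-
Ksp = [Ce^3+]^2[CO3^2-]^3
If s mol/L of Ce2(CO3)3 dissolves, [Ce^3+] = 2s and [CO3^2-] = 3s.
Ksp = (2s)^2(3s)^3 = 108s^5
s^5 = 1.1 × 10^-35 / 108, so s = 4.0 × 10^-8 M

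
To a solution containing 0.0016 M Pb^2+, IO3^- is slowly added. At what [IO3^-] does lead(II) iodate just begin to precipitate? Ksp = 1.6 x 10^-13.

[IO3^-] ≈ 1.0 × 10^-5 M

Pb(IO3)2(s) ⇌ Pb^2+ + 2 IO3^-
Ksp = [Pb^2+][IO3^-]^2
Precipitation begins when Q = Ksp. With [Pb^2+] = 0.0016 M:
1.6 x 10^-13 = (0.0016) × [IO3^-]^2
[IO3^-] = (1.6 x 10^-13 / 1.6 x 10^-3)^(1/2) = 1.0 × 10^-5 M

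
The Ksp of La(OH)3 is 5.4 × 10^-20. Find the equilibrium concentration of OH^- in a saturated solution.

[OH^-] = 2.0 × 10^-5 M

La(OH)3(s) ⇌ La^3+(aq) + 3 OH^-(aq)
Ksp = [La^3+][OH^-]^3
If s mol/L of La(OH)3 dissolves, [La^3+] = s and [OH^-] = 3s.
Substituting: Ksp = s(3s)^3 = 27s^4
s^4 = 5.4 × 10^-20 / 27, so s = 6.69 x 10^-6 M
[OH^-] = 3s = 2.0 × 10^-5 M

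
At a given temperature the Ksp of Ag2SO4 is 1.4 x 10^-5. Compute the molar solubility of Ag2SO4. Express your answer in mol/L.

s = 1.5 × 10^-2 M

Ag2SO4(s) <=> 2 Ag^+(aq) + SO4^2-(aq)
Ksp = [Ag^+]^2[SO4^2-]
For each mole of Ag2SO4 that dissolves: [Ag^+] = 2s, [SO4^2-] = s.
Ksp = (2s)^2s = 4s^3
Solving, s = (1.4 x 10^-5/4)^(1/3) = 1.5 × 10^-2 M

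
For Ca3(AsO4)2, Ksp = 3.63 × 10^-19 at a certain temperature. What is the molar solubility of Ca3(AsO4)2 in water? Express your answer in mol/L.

s = 8.04 × 10^-5 M

Ca3(AsO4)2(s) ⇌ 3 Ca^2+(aq) + 2 AsO4^3-(aq)
Ksp = [Ca^2+]^3[AsO4^3-]^2
With molar solubility s: [Ca^2+] = 3s, [AsO4^3-] = 2s.
Substituting: Ksp = (3s)^3(2s)^2 = 108s^5
s^5 = 3.63 × 10^-19 / 108, so s = 8.04 × 10^-5 M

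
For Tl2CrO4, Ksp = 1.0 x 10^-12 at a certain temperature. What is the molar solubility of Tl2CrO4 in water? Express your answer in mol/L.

Tl2CrO4(s) ⇌ 2 Tl^+ + CrO4^2-
Ksp = [Tl^+]^2[CrO4^2-]
If s mol/L of Tl2CrO4 dissolves, [Tl^+] = 2s and [CrO4^2-] = s.
So Ksp = (2s)^2 × s = 4s^3
s^3 = 1.0 x 10^-12 / 4, so s = 6.3 × 10^-5 M

s ≈ 6.3 × 10^-5 M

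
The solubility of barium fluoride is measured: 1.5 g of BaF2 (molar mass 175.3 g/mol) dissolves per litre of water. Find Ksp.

Molar solubility s = (1.5 g/L) / (175.3 g/mol) = 8.56 × 10^-3 M.
BaF2(s) ⇌ Ba^2+ + 2 F^-
If s mol/L of BaF2 dissolves, [Ba^2+] = s and [F^-] = 2s.
Ksp = [Ba^2+][F^-]^2
Ksp = s(2s)^2 = 4s^3
With s = 8.56 × 10^-3: Ksp = 2.5 x 10^-6

2.5e-6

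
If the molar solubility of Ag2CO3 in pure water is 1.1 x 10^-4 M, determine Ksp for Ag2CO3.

5.3e-12

Ag2CO3(s) <=> 2 Ag^+(aq) + CO3^2-(aq)
Let s = molar solubility. Then [Ag^+] = 2s and [CO3^2-] = s.
Ksp = [Ag^+]^2[CO3^2-]
Substituting: Ksp = (2s)^2s = 4s^3
Ksp = 4 × (1.1 × 10^-4)^3 = 5.3 × 10^-12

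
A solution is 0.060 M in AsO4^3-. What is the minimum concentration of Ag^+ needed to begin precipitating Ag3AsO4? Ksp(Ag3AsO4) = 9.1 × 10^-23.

[Ag^+] ≈ 1.1 x 10^-7 M

Ag3AsO4(s) ⇌ 3 Ag^+ + AsO4^3-
Ksp = [Ag^+]^3[AsO4^3-]
Precipitation begins when Q = Ksp. With [AsO4^3-] = 0.060 M:
9.1 × 10^-23 = (0.060) × [Ag^+]^3
[Ag^+] = (9.1 × 10^-23 / 6.0 × 10^-2)^(1/3) = 1.1 × 10^-7 M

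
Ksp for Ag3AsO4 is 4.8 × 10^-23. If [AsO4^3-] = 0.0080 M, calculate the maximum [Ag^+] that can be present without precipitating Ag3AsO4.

[Ag^+] = 1.8 × 10^-7 M

Ag3AsO4(s) <=> 3 Ag^+(aq) + AsO4^3-(aq)
Ksp = [Ag^+]^3[AsO4^3-]
Precipitation begins when Q = Ksp. With [AsO4^3-] = 0.0080 M:
4.8 × 10^-23 = (0.0080) × [Ag^+]^3
[Ag^+] = (4.8 × 10^-23 / 8.0 × 10^-3)^(1/3) = 1.8 x 10^-7 M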